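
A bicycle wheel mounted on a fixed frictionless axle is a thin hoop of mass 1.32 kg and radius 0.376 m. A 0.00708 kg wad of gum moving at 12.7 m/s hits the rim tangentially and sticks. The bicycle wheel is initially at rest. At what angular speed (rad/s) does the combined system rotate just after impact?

The axle reaction passes through the axle and exerts no torque about it; angular momentum about the axle is conserved through the impact.
I_p = (1.32)(0.376)² = 0.1866 kg·m². Taking the sense of the wad of gum's angular momentum as positive, L_{wad} = m v R = (0.00708)(12.7)(0.376) = 0.03381 kg·m²/s.
L_i = 0 + 0.03381 = 0.03381 kg·m²/s.
After sticking, I_f = I_p + m R² = 0.1866 + (0.00708)(0.376)² = 0.1876 kg·m².
ω_f = L_i / I_f = 0.03381 / 0.1876 = 0.1802 rad/s.

|ω_f| ≈ 0.180 rad/s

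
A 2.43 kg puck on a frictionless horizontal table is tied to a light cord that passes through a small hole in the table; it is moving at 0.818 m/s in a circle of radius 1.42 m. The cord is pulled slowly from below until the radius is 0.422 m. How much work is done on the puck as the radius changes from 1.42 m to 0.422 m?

Central (radial) force ⇒ zero torque about the center ⇒ m v r is constant.
v₂ = v₁ r₁ / r₂ = (0.818)(1.42) / (0.422) = 2.753 m/s.
W = ΔKE = ½m(v₂² − v₁²) = 8.392 J.

W ≈ 8.39 J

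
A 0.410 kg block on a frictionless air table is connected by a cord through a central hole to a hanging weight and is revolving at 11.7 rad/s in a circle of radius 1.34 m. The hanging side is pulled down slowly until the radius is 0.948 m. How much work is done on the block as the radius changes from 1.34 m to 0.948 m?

W ≈ 50.3 J

No torque about the axis ⇒ m r₁² ω₁ = m r₂² ω₂.
ω₂ = ω₁ (r₁/r₂)² = (11.7)(1.34/0.948)² = 23.38 rad/s.
W = ΔKE = ½m(v₂² − v₁²) = 50.29 J.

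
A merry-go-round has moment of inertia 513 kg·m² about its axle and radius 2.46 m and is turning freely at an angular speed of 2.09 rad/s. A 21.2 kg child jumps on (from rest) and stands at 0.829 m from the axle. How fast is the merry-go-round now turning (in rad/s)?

The added mass arrives with no angular momentum about the axle, and any external torque about the axle is negligible, so the system's angular momentum is conserved.
Added inertia Σmr² = (21.2)(0.829)² = 14.57 kg·m²; I_f = 513.0 + 14.57 = 527.6 kg·m².
ω_f = I_p ω_i / I_f = (513.0)(2.09) / 527.6 = 2.032 rad/s.

ω_f ≈ 2.03 rad/s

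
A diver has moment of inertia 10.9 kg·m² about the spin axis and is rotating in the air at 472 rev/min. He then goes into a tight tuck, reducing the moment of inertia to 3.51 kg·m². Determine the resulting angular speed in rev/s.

ω₂ ≈ 24.4 rev/s

No external torque acts about the spin axis, so angular momentum is conserved.
ω₂ = I₁ω₁ / I₂ = (10.90)(472 rpm) / (3.510) = 1466 rpm = 24.43 rev/s.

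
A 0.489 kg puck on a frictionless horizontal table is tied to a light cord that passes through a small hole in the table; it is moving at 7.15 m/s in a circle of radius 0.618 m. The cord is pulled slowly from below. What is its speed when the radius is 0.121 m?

v₂ ≈ 36.5 m/s

The only horizontal force on the mass is along the cord (radial), so it exerts no torque about the hole and angular momentum m v r is conserved.
v₂ = v₁ r₁ / r₂ = (7.15)(0.618) / (0.121) = 36.52 m/s.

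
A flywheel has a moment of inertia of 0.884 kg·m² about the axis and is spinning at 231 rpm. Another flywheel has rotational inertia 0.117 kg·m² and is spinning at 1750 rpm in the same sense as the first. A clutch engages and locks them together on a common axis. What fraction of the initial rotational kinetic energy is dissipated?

fraction ≈ 0.588

The coupling torques are internal; angular momentum about the shared axis is conserved.
Taking A's sense as positive: L = (0.8840)(231) + (0.1170)(1750) = 409.0 kg·m²·rpm.
Combined I = 0.8840 + 0.1170 = 1.001 kg·m².
ω_f = L / I = 409.0 / 1.001 = 408.5 rpm.
KE_i = ½ΣIω² = 2223 J; KE_f = ½(1.001)(42.78)² = 916.1 J.
Fraction dissipated = (KE_i − KE_f)/KE_i = 0.5880.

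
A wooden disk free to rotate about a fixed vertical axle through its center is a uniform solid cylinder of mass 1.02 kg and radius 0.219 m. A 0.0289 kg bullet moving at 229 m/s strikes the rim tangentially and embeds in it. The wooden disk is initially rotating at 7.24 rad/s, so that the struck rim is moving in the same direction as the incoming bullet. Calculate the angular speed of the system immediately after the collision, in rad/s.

The axle reaction passes through the axle and exerts no torque about it; angular momentum about the axle is conserved through the impact.
I_p = ½(1.02)(0.219)² = 0.02446 kg·m². Taking the sense of the bullet's angular momentum as positive, L_{bullet} = m v R = (0.0289)(229)(0.219) = 1.449 kg·m²/s.
L_i = +I_p ω_p + m v R = +(0.02446)(7.24) + 1.449 = 1.626 kg·m²/s.
After sticking, I_f = I_p + m R² = 0.02446 + (0.0289)(0.219)² = 0.02585 kg·m².
ω_f = L_i / I_f = 1.626 / 0.02585 = 62.93 rad/s.

|ω_f| ≈ 62.9 rad/s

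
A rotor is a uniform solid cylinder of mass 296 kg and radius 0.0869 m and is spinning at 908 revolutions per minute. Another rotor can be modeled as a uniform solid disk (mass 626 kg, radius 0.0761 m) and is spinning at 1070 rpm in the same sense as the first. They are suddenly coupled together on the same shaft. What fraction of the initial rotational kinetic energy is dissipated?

The coupling torques are internal; angular momentum about the shared axis is conserved.
Moments of inertia: I_A = ½(296)(0.0869)² = 1.118 kg·m²; I_B = ½(626)(0.0761)² = 1.813 kg·m².
Taking A's sense as positive: L = (1.118)(908) + (1.813)(1070) = 2954 kg·m²·rpm.
Combined I = 1.118 + 1.813 = 2.930 kg·m².
ω_f = L / I = 2954 / 2.930 = 1008 rpm.
KE_i = ½ΣIω² = 16430 J; KE_f = ½(2.930)(105.6)² = 16330 J.
Fraction dissipated = (KE_i − KE_f)/KE_i = 0.006055.

fraction ≈ 0.00605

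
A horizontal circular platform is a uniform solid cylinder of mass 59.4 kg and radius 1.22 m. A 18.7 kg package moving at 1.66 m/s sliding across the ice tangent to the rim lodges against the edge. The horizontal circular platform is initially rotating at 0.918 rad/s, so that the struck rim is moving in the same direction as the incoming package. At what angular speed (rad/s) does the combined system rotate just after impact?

About the central axle the impulsive forces during the collision are internal, so angular momentum about that axis is conserved.
I_p = ½(59.4)(1.22)² = 44.21 kg·m². Taking the sense of the package's angular momentum as positive, L_{package} = m v R = (18.7)(1.66)(1.22) = 37.87 kg·m²/s.
L_i = +I_p ω_p + m v R = +(44.21)(0.918) + 37.87 = 78.45 kg·m²/s.
After sticking, I_f = I_p + m R² = 44.21 + (18.7)(1.22)² = 72.04 kg·m².
ω_f = L_i / I_f = 78.45 / 72.04 = 1.089 rad/s.

|ω_f| ≈ 1.09 rad/s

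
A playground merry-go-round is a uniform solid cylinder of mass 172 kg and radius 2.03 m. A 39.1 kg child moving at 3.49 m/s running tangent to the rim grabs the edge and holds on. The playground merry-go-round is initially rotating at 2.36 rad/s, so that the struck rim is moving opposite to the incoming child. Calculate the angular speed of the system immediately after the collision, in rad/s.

About the axle the impulsive forces during the collision are internal, so angular momentum about that axis is conserved.
I_p = ½(172)(2.03)² = 354.4 kg·m². Taking the sense of the child's angular momentum as positive, L_{child} = m v R = (39.1)(3.49)(2.03) = 277.0 kg·m²/s.
L_i = −I_p ω_p + m v R = −(354.4)(2.36) + 277.0 = -559.4 kg·m²/s.
After sticking, I_f = I_p + m R² = 354.4 + (39.1)(2.03)² = 515.5 kg·m².
ω_f = L_i / I_f = -559.4 / 515.5 = -1.085 rad/s.

|ω_f| ≈ 1.09 rad/s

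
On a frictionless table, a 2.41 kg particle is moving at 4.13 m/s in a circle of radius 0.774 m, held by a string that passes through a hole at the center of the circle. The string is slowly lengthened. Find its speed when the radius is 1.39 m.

Central (radial) force ⇒ zero torque about the center ⇒ m v r is constant.
v₂ = v₁ r₁ / r₂ = (4.13)(0.774) / (1.39) = 2.300 m/s.

v₂ ≈ 2.30 m/s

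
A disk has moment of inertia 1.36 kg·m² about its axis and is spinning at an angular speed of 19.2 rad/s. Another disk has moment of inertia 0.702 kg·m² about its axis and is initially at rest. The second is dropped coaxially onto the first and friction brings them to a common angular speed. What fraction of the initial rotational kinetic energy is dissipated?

fraction ≈ 0.340

The coupling torques are internal; angular momentum about the shared axis is conserved.
Taking A's sense as positive: L = (1.360)(19.2) = 26.11 kg·m²·rad/s.
Combined I = 1.360 + 0.7020 = 2.062 kg·m².
ω_f = L / I = 26.11 / 2.062 = 12.66 rad/s.
KE_i = ½ΣIω² = 250.7 J; KE_f = ½(2.062)(12.66)² = 165.3 J.
Fraction dissipated = (KE_i − KE_f)/KE_i = 0.3404.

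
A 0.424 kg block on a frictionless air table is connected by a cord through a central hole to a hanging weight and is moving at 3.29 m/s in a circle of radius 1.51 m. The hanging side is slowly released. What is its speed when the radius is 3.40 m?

Central (radial) force ⇒ zero torque about the center ⇒ m v r is constant.
v₂ = v₁ r₁ / r₂ = (3.29)(1.51) / (3.40) = 1.461 m/s.

v₂ ≈ 1.46 m/s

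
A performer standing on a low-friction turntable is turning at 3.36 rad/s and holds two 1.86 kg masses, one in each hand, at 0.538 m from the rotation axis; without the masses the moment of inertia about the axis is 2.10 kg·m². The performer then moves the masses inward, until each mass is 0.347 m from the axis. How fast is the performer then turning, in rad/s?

Angular momentum about the spin axis is conserved since the torque about it is zero.
I₁ = 2.10 + 2(1.86)(0.538)² = 3.177 kg·m²; I₂ = 2.10 + 2(1.86)(0.347)² = 2.548 kg·m².
ω₂ = I₁ω₁ / I₂ = (3.177)(3.36 rad/s) / (2.548) = 4.189 rad/s.

ω₂ ≈ 4.19 rad/s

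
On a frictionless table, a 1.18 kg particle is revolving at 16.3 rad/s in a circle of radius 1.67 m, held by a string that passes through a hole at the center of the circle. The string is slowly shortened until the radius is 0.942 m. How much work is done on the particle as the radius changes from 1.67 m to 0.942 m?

W ≈ 937 J

The constraining force is radial, so m r² ω about the center is conserved.
ω₂ = ω₁ (r₁/r₂)² = (16.3)(1.67/0.942)² = 51.23 rad/s.
W = ΔKE = ½m(v₂² − v₁²) = 936.8 J.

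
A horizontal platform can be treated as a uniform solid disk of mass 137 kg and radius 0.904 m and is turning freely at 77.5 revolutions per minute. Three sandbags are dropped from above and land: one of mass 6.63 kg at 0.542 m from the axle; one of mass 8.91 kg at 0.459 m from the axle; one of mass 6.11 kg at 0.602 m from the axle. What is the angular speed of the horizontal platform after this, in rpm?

ω_f ≈ 70.0 rpm

The added mass arrives with no angular momentum about the axle, and any external torque about the axle is negligible, so the system's angular momentum is conserved.
I_p = ½(137)(0.904)² = 55.98 kg·m².
Added inertia Σmr² = (6.63)(0.542)² + (8.91)(0.459)² + (6.11)(0.602)² = 6.039 kg·m²; I_f = 55.98 + 6.039 = 62.02 kg·m².
ω_f = I_p ω_i / I_f = (55.98)(77.5) / 62.02 = 69.95 rpm.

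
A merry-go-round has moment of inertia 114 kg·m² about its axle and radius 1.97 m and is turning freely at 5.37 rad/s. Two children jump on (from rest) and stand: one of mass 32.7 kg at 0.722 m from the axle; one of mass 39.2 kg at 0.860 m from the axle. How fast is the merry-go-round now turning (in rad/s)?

The added mass arrives with no angular momentum about the axle, and any external torque about the axle is negligible, so the system's angular momentum is conserved.
Added inertia Σmr² = (32.7)(0.722)² + (39.2)(0.860)² = 46.04 kg·m²; I_f = 114.0 + 46.04 = 160.0 kg·m².
ω_f = I_p ω_i / I_f = (114.0)(5.37) / 160.0 = 3.825 rad/s.

ω_f ≈ 3.83 rad/s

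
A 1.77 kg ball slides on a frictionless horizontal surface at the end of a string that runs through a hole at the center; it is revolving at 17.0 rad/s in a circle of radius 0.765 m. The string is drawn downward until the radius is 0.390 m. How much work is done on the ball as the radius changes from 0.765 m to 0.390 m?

W ≈ 426 J

The constraining force is radial, so m r² ω about the center is conserved.
ω₂ = ω₁ (r₁/r₂)² = (17.0)(0.765/0.390)² = 65.41 rad/s.
W = ΔKE = ½m(v₂² − v₁²) = 426.2 J.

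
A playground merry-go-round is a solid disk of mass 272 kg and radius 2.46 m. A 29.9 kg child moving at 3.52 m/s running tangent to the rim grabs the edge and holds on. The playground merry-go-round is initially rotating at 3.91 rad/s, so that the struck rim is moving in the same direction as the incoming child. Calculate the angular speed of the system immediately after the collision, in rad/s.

About the axle the impulsive forces during the collision are internal, so angular momentum about that axis is conserved.
I_p = ½(272)(2.46)² = 823.0 kg·m². Taking the sense of the child's angular momentum as positive, L_{child} = m v R = (29.9)(3.52)(2.46) = 258.9 kg·m²/s.
L_i = +I_p ω_p + m v R = +(823.0)(3.91) + 258.9 = 3477 kg·m²/s.
After sticking, I_f = I_p + m R² = 823.0 + (29.9)(2.46)² = 1004 kg·m².
ω_f = L_i / I_f = 3477 / 1004 = 3.463 rad/s.

|ω_f| ≈ 3.46 rad/s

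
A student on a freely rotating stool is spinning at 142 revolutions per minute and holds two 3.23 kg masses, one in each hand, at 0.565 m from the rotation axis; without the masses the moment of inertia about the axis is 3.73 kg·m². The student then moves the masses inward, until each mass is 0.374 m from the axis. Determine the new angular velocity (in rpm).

Angular momentum about the spin axis is conserved since the torque about it is zero.
I₁ = 3.73 + 2(3.23)(0.565)² = 5.792 kg·m²; I₂ = 3.73 + 2(3.23)(0.374)² = 4.634 kg·m².
ω₂ = I₁ω₁ / I₂ = (5.792)(142 rpm) / (4.634) = 177.5 rpm.

ω₂ ≈ 178 rpm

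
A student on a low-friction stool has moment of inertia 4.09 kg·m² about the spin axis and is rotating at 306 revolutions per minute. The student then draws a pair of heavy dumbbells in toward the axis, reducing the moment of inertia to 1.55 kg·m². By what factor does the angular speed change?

ω₂/ω₁ ≈ 2.64

Angular momentum about the spin axis is conserved since the torque about it is zero.
ω₂/ω₁ = I₁/I₂ = 4.090 / 1.550 = 2.639.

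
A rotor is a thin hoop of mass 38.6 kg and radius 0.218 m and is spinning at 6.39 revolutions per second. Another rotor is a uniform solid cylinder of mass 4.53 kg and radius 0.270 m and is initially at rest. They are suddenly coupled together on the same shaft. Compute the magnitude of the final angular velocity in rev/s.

No external torque acts about the common axis, so total angular momentum is conserved.
Moments of inertia: I_A = (38.6)(0.218)² = 1.834 kg·m²; I_B = ½(4.53)(0.270)² = 0.1651 kg·m².
Taking A's sense as positive: L = (1.834)(6.39) = 11.72 kg·m²·rev/s.
Combined I = 1.834 + 0.1651 = 2.000 kg·m².
ω_f = L / I = 11.72 / 2.000 = 5.862 rev/s.

|ω_f| ≈ 5.86 rev/s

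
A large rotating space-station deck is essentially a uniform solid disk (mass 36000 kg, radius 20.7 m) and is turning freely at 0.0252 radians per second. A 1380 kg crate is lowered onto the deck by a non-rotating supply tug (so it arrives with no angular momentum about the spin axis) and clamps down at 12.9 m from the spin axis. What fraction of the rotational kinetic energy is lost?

fraction ≈ 0.0289

The added mass arrives with no angular momentum about the spin axis, and any external torque about the spin axis is negligible, so the system's angular momentum is conserved.
I_p = ½(36000)(20.7)² = 7.713e+06 kg·m².
Added inertia Σmr² = (1380)(12.9)² = 2.296e+05 kg·m²; I_f = 7.713e+06 + 2.296e+05 = 7.942e+06 kg·m².
ω_f = I_p ω_i / I_f = (7.713e+06)(0.0252) / 7.942e+06 = 0.02447 rad/s.
KE_i = ½(7.713e+06)(0.02520 rad/s)² = 2449 J; KE_f = ½(7.942e+06)(0.02447)² = 2378 J.
Fraction lost = 0.02891.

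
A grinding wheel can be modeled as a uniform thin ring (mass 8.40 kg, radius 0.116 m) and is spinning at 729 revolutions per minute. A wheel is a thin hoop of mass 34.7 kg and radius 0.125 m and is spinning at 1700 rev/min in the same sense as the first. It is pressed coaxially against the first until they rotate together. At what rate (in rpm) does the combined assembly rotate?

|ω_f| ≈ 1530 rpm

The coupling torques are internal; angular momentum about the shared axis is conserved.
Moments of inertia: I_A = (8.40)(0.116)² = 0.1130 kg·m²; I_B = (34.7)(0.125)² = 0.5422 kg·m².
Taking A's sense as positive: L = (0.1130)(729) + (0.5422)(1700) = 1004 kg·m²·rpm.
Combined I = 0.1130 + 0.5422 = 0.6552 kg·m².
ω_f = L / I = 1004 / 0.6552 = 1532 rpm.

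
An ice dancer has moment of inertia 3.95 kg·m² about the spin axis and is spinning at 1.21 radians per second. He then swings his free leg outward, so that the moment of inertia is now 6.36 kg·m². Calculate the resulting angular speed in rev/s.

ω₂ ≈ 0.120 rev/s

Angular momentum about the spin axis is conserved since the torque about it is zero.
ω₂ = I₁ω₁ / I₂ = (3.950)(1.21 rad/s) / (6.360) = 0.7515 rad/s = 0.1196 rev/s.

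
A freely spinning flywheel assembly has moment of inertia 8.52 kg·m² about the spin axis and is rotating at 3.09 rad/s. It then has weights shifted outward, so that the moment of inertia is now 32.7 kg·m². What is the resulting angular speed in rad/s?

ω₂ ≈ 0.805 rad/s

With no external torque about the axis, L is conserved: I₁ω₁ = I₂ω₂.
ω₂ = I₁ω₁ / I₂ = (8.520)(3.09 rad/s) / (32.70) = 0.8051 rad/s.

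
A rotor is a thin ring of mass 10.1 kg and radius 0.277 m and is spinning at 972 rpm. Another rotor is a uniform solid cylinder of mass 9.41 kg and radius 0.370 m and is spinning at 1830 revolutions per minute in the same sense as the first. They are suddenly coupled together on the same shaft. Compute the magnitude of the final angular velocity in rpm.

|ω_f| ≈ 1360 rpm

The coupling torques are internal; angular momentum about the shared axis is conserved.
Moments of inertia: I_A = (10.1)(0.277)² = 0.7750 kg·m²; I_B = ½(9.41)(0.370)² = 0.6441 kg·m².
Taking A's sense as positive: L = (0.7750)(972) + (0.6441)(1830) = 1932 kg·m²·rpm.
Combined I = 0.7750 + 0.6441 = 1.419 kg·m².
ω_f = L / I = 1932 / 1.419 = 1361 rpm.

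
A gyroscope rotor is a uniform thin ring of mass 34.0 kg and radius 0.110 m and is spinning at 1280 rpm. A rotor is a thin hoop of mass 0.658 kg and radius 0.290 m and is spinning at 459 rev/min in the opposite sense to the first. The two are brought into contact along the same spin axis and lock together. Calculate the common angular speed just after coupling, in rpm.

The coupling torques are internal; angular momentum about the shared axis is conserved.
Moments of inertia: I_A = (34.0)(0.110)² = 0.4114 kg·m²; I_B = (0.658)(0.290)² = 0.05534 kg·m².
Taking A's sense as positive: L = (0.4114)(1280) − (0.05534)(459) = 501.2 kg·m²·rpm.
Combined I = 0.4114 + 0.05534 = 0.4667 kg·m².
ω_f = L / I = 501.2 / 0.4667 = 1074 rpm.

|ω_f| ≈ 1070 rpm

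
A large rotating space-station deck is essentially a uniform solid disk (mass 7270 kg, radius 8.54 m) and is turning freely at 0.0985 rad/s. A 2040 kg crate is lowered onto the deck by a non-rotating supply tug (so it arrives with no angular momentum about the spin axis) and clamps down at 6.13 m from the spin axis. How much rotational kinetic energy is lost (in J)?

energy lost ≈ 288 J

The added mass arrives with no angular momentum about the spin axis, and any external torque about the spin axis is negligible, so the system's angular momentum is conserved.
I_p = ½(7270)(8.54)² = 2.651e+05 kg·m².
Added inertia Σmr² = (2040)(6.13)² = 76660 kg·m²; I_f = 2.651e+05 + 76660 = 3.418e+05 kg·m².
ω_f = I_p ω_i / I_f = (2.651e+05)(0.0985) / 3.418e+05 = 0.07641 rad/s.
KE_i = ½(2.651e+05)(0.09850 rad/s)² = 1286 J; KE_f = ½(3.418e+05)(0.07641)² = 997.6 J.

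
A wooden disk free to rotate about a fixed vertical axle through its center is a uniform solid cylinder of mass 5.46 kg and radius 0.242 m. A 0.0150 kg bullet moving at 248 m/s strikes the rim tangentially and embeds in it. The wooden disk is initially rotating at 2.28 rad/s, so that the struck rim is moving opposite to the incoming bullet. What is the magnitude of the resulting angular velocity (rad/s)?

|ω_f| ≈ 3.33 rad/s

The axle reaction passes through the axle and exerts no torque about it; angular momentum about the axle is conserved through the impact.
I_p = ½(5.46)(0.242)² = 0.1599 kg·m². Taking the sense of the bullet's angular momentum as positive, L_{bullet} = m v R = (0.0150)(248)(0.242) = 0.9002 kg·m²/s.
L_i = −I_p ω_p + m v R = −(0.1599)(2.28) + 0.9002 = 0.5357 kg·m²/s.
After sticking, I_f = I_p + m R² = 0.1599 + (0.0150)(0.242)² = 0.1608 kg·m².
ω_f = L_i / I_f = 0.5357 / 0.1608 = 3.332 rad/s.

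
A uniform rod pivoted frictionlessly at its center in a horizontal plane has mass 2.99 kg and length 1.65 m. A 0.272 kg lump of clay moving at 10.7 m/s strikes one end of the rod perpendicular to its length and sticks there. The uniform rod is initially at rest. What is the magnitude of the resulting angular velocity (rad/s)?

|ω_f| ≈ 2.78 rad/s

About the pivot the impulsive forces during the collision are internal, so angular momentum about that axis is conserved.
I_p = (1/12)(2.99)(1.65)² = 0.6784 kg·m². Taking the sense of the lump of clay's angular momentum as positive, L_{lump} = m v R = (0.272)(10.7)(1.65/2) = 2.401 kg·m²/s.
L_i = 0 + 2.401 = 2.401 kg·m²/s.
After sticking, I_f = I_p + m R² = 0.6784 + (0.272)(1.65/2)² = 0.8635 kg·m².
ω_f = L_i / I_f = 2.401 / 0.8635 = 2.781 rad/s.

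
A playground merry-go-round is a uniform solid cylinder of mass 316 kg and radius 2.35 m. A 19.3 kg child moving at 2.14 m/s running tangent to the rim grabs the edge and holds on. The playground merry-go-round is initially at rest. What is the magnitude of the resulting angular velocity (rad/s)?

About the axle the impulsive forces during the collision are internal, so angular momentum about that axis is conserved.
I_p = ½(316)(2.35)² = 872.6 kg·m². Taking the sense of the child's angular momentum as positive, L_{child} = m v R = (19.3)(2.14)(2.35) = 97.06 kg·m²/s.
L_i = 0 + 97.06 = 97.06 kg·m²/s.
After sticking, I_f = I_p + m R² = 872.6 + (19.3)(2.35)² = 979.1 kg·m².
ω_f = L_i / I_f = 97.06 / 979.1 = 0.09913 rad/s.

|ω_f| ≈ 0.0991 rad/s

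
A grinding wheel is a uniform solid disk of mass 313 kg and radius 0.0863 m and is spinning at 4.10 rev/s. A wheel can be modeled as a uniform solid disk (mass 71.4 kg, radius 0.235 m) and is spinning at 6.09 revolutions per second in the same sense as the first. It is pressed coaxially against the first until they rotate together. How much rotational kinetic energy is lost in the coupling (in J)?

ΔKE lost ≈ 57.3 J

No external torque acts about the common axis, so total angular momentum is conserved.
Moments of inertia: I_A = ½(313)(0.0863)² = 1.166 kg·m²; I_B = ½(71.4)(0.235)² = 1.972 kg·m².
Taking A's sense as positive: L = (1.166)(4.10) + (1.972)(6.09) = 16.79 kg·m²·rev/s.
Combined I = 1.166 + 1.972 = 3.137 kg·m².
ω_f = L / I = 16.79 / 3.137 = 5.351 rev/s.
KE_i = ½ΣIω² = 1830 J; KE_f = ½(3.137)(33.62)² = 1773 J.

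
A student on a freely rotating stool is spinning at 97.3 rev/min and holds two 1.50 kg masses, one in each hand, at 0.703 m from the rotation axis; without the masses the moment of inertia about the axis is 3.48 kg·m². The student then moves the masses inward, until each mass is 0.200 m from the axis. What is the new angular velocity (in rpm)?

No external torque acts about the spin axis, so angular momentum is conserved.
I₁ = 3.48 + 2(1.50)(0.703)² = 4.963 kg·m²; I₂ = 3.48 + 2(1.50)(0.200)² = 3.600 kg·m².
ω₂ = I₁ω₁ / I₂ = (4.963)(97.3 rpm) / (3.600) = 134.1 rpm.

ω₂ ≈ 134 rpm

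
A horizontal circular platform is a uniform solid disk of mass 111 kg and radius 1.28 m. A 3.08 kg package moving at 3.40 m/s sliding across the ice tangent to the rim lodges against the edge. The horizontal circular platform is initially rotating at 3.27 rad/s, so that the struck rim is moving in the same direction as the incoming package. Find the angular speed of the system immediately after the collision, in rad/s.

The axle reaction passes through the central axle and exerts no torque about it; angular momentum about the central axle is conserved through the impact.
I_p = ½(111)(1.28)² = 90.93 kg·m². Taking the sense of the package's angular momentum as positive, L_{package} = m v R = (3.08)(3.40)(1.28) = 13.40 kg·m²/s.
L_i = +I_p ω_p + m v R = +(90.93)(3.27) + 13.40 = 310.7 kg·m²/s.
After sticking, I_f = I_p + m R² = 90.93 + (3.08)(1.28)² = 95.98 kg·m².
ω_f = L_i / I_f = 310.7 / 95.98 = 3.238 rad/s.

|ω_f| ≈ 3.24 rad/s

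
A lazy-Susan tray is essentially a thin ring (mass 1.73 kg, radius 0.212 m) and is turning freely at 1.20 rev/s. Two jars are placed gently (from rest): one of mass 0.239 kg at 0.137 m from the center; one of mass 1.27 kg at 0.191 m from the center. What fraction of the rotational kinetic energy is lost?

fraction ≈ 0.395

No external torque acts about the center; L_before = L_after.
I_p = (1.73)(0.212)² = 0.07775 kg·m².
Added inertia Σmr² = (0.239)(0.137)² + (1.27)(0.191)² = 0.05082 kg·m²; I_f = 0.07775 + 0.05082 = 0.1286 kg·m².
ω_f = I_p ω_i / I_f = (0.07775)(1.20) / 0.1286 = 0.7257 rev/s.
KE_i = ½(0.07775)(7.540 rad/s)² = 2.210 J; KE_f = ½(0.1286)(4.560)² = 1.337 J.
Fraction lost = 0.3952.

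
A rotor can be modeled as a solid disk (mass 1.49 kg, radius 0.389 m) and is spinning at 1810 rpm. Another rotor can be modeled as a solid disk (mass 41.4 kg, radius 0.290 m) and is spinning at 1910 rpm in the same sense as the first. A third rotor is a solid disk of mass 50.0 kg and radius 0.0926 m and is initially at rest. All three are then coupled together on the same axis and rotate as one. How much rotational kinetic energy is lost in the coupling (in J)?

ΔKE lost ≈ 3820 J

The coupling torques are internal; angular momentum about the shared axis is conserved.
Moments of inertia: I_A = ½(1.49)(0.389)² = 0.1127 kg·m²; I_B = ½(41.4)(0.290)² = 1.741 kg·m²; I_C = ½(50.0)(0.0926)² = 0.2144 kg·m².
Taking A's sense as positive: L = (0.1127)(1810) + (1.741)(1910) = 3529 kg·m²·rpm.
Combined I = 0.1127 + 1.741 + 0.2144 = 2.068 kg·m².
ω_f = L / I = 3529 / 2.068 = 1707 rpm.
KE_i = ½ΣIω² = 36850 J; KE_f = ½(2.068)(178.7)² = 33020 J.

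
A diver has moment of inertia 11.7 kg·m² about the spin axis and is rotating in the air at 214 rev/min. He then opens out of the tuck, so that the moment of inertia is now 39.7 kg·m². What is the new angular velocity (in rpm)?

No external torque acts about the spin axis, so angular momentum is conserved.
ω₂ = I₁ω₁ / I₂ = (11.70)(214 rpm) / (39.70) = 63.07 rpm.

ω₂ ≈ 63.1 rpm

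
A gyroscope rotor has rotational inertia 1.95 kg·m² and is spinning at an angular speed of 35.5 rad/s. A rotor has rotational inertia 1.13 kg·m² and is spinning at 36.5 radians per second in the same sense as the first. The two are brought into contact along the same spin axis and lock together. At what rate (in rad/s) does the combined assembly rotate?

The coupling torques are internal; angular momentum about the shared axis is conserved.
Taking A's sense as positive: L = (1.950)(35.5) + (1.130)(36.5) = 110.5 kg·m²·rad/s.
Combined I = 1.950 + 1.130 = 3.080 kg·m².
ω_f = L / I = 110.5 / 3.080 = 35.87 rad/s.

|ω_f| ≈ 35.9 rad/s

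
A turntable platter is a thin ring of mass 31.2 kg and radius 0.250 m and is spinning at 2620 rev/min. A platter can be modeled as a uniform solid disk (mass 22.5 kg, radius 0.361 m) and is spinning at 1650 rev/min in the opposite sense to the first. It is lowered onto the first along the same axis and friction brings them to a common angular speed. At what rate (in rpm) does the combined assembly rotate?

No external torque acts about the common axis, so total angular momentum is conserved.
Moments of inertia: I_A = (31.2)(0.250)² = 1.950 kg·m²; I_B = ½(22.5)(0.361)² = 1.466 kg·m².
Taking A's sense as positive: L = (1.950)(2620) − (1.466)(1650) = 2690 kg·m²·rpm.
Combined I = 1.950 + 1.466 = 3.416 kg·m².
ω_f = L / I = 2690 / 3.416 = 787.4 rpm.

|ω_f| ≈ 787 rpm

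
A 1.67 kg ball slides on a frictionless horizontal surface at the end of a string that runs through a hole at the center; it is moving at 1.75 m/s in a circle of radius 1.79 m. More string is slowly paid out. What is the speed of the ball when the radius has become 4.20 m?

Central (radial) force ⇒ zero torque about the center ⇒ m v r is constant.
v₂ = v₁ r₁ / r₂ = (1.75)(1.79) / (4.20) = 0.7458 m/s.

v₂ ≈ 0.746 m/s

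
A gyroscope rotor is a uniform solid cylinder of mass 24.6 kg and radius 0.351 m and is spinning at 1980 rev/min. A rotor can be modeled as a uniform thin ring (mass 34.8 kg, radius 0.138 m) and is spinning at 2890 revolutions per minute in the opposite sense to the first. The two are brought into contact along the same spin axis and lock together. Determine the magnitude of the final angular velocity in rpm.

No external torque acts about the common axis, so total angular momentum is conserved.
Moments of inertia: I_A = ½(24.6)(0.351)² = 1.515 kg·m²; I_B = (34.8)(0.138)² = 0.6627 kg·m².
Taking A's sense as positive: L = (1.515)(1980) − (0.6627)(2890) = 1085 kg·m²·rpm.
Combined I = 1.515 + 0.6627 = 2.178 kg·m².
ω_f = L / I = 1085 / 2.178 = 498.2 rpm.

|ω_f| ≈ 498 rpm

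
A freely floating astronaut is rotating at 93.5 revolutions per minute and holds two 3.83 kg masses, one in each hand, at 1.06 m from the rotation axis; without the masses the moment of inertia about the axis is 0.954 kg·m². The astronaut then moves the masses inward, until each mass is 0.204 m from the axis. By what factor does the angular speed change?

ω₂/ω₁ ≈ 7.51

No external torque acts about the spin axis, so angular momentum is conserved.
I₁ = 0.954 + 2(3.83)(1.06)² = 9.561 kg·m²; I₂ = 0.954 + 2(3.83)(0.204)² = 1.273 kg·m².
ω₂/ω₁ = I₁/I₂ = 9.561 / 1.273 = 7.512.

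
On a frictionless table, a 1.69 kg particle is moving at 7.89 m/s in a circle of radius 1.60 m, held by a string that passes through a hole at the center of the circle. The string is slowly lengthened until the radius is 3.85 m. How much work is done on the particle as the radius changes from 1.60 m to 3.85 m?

The only horizontal force on the mass is along the cord (radial), so it exerts no torque about the hole and angular momentum m v r is conserved.
v₂ = v₁ r₁ / r₂ = (7.89)(1.60) / (3.85) = 3.279 m/s.
W = ΔKE = ½m(v₂² − v₁²) = -43.52 J.

W ≈ -43.5 J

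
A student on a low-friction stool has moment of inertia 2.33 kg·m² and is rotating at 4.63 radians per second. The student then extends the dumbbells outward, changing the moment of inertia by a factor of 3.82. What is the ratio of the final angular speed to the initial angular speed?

Angular momentum about the spin axis is conserved since the torque about it is zero.
I₂ = 3.82 × 2.33 = 8.901 kg·m².
ω₂/ω₁ = I₁/I₂ = 2.330 / 8.901 = 0.2618.

ω₂/ω₁ ≈ 0.262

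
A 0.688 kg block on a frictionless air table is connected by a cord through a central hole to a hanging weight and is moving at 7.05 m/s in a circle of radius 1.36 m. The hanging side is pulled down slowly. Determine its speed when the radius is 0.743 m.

v₂ ≈ 12.9 m/s

Central (radial) force ⇒ zero torque about the center ⇒ m v r is constant.
v₂ = v₁ r₁ / r₂ = (7.05)(1.36) / (0.743) = 12.90 m/s.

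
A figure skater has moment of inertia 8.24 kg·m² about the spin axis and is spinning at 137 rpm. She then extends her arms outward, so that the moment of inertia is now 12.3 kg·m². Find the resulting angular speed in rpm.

No external torque acts about the spin axis, so angular momentum is conserved.
ω₂ = I₁ω₁ / I₂ = (8.240)(137 rpm) / (12.30) = 91.78 rpm.

ω₂ ≈ 91.8 rpm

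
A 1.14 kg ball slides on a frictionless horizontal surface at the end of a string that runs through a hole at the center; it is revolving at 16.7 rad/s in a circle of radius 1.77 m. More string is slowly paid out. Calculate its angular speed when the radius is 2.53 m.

The constraining force is radial, so m r² ω about the center is conserved.
ω₂ = ω₁ (r₁/r₂)² = (16.7)(1.77/2.53)² = 8.174 rad/s.

ω₂ ≈ 8.17 rad/s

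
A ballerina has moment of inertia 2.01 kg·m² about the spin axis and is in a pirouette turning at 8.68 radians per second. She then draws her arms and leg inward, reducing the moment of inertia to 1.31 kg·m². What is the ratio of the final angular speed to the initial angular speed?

Angular momentum about the spin axis is conserved since the torque about it is zero.
ω₂/ω₁ = I₁/I₂ = 2.010 / 1.310 = 1.534.

ω₂/ω₁ ≈ 1.53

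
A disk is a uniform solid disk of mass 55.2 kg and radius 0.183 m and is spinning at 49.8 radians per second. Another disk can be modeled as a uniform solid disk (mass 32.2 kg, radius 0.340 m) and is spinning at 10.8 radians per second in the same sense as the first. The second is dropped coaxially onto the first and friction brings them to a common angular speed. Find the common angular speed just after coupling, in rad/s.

No external torque acts about the common axis, so total angular momentum is conserved.
Moments of inertia: I_A = ½(55.2)(0.183)² = 0.9243 kg·m²; I_B = ½(32.2)(0.340)² = 1.861 kg·m².
Taking A's sense as positive: L = (0.9243)(49.8) + (1.861)(10.8) = 66.13 kg·m²·rad/s.
Combined I = 0.9243 + 1.861 = 2.785 kg·m².
ω_f = L / I = 66.13 / 2.785 = 23.74 rad/s.

|ω_f| ≈ 23.7 rad/s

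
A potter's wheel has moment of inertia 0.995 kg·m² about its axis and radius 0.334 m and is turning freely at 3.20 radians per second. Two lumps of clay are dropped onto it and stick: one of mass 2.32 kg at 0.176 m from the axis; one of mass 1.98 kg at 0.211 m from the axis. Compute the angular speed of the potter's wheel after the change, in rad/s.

The added mass arrives with no angular momentum about the axis, and any external torque about the axis is negligible, so the system's angular momentum is conserved.
Added inertia Σmr² = (2.32)(0.176)² + (1.98)(0.211)² = 0.1600 kg·m²; I_f = 0.9950 + 0.1600 = 1.155 kg·m².
ω_f = I_p ω_i / I_f = (0.9950)(3.20) / 1.155 = 2.757 rad/s.

ω_f ≈ 2.76 rad/s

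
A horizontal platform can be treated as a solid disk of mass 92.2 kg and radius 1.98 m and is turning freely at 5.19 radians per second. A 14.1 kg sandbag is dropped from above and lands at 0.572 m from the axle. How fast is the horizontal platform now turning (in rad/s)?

ω_f ≈ 5.06 rad/s

The added mass arrives with no angular momentum about the axle, and any external torque about the axle is negligible, so the system's angular momentum is conserved.
I_p = ½(92.2)(1.98)² = 180.7 kg·m².
Added inertia Σmr² = (14.1)(0.572)² = 4.613 kg·m²; I_f = 180.7 + 4.613 = 185.3 kg·m².
ω_f = I_p ω_i / I_f = (180.7)(5.19) / 185.3 = 5.061 rad/s.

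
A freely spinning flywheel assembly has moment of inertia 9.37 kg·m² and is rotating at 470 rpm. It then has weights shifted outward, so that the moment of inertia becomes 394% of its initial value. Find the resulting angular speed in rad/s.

With no external torque about the axis, L is conserved: I₁ω₁ = I₂ω₂.
I₂ = 3.94 × 9.37 = 36.92 kg·m².
ω₂ = I₁ω₁ / I₂ = (9.370)(470 rpm) / (36.92) = 119.3 rpm = 12.49 rad/s.

ω₂ ≈ 12.5 rad/s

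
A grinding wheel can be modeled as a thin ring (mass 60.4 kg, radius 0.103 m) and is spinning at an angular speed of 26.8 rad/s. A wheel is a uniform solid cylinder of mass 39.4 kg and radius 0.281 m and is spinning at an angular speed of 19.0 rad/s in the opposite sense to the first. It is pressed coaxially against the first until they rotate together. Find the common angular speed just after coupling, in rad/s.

No external torque acts about the common axis, so total angular momentum is conserved.
Moments of inertia: I_A = (60.4)(0.103)² = 0.6408 kg·m²; I_B = ½(39.4)(0.281)² = 1.556 kg·m².
Taking A's sense as positive: L = (0.6408)(26.8) − (1.556)(19.0) = -12.38 kg·m²·rad/s.
Combined I = 0.6408 + 1.556 = 2.196 kg·m².
ω_f = L / I = -12.38 / 2.196 = -5.638 rad/s.

|ω_f| ≈ 5.64 rad/s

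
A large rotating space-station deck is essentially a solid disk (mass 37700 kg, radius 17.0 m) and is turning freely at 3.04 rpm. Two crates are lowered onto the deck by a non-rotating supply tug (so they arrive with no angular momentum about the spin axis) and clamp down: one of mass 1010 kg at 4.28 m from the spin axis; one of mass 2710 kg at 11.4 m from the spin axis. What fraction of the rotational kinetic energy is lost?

fraction ≈ 0.0637

No external torque acts about the spin axis; L_before = L_after.
I_p = ½(37700)(17.0)² = 5.448e+06 kg·m².
Added inertia Σmr² = (1010)(4.28)² + (2710)(11.4)² = 3.707e+05 kg·m²; I_f = 5.448e+06 + 3.707e+05 = 5.818e+06 kg·m².
ω_f = I_p ω_i / I_f = (5.448e+06)(3.04) / 5.818e+06 = 2.846 rpm.
KE_i = ½(5.448e+06)(0.3183 rad/s)² = 2.760e+05 J; KE_f = ½(5.818e+06)(0.2981)² = 2.585e+05 J.
Fraction lost = 0.06371.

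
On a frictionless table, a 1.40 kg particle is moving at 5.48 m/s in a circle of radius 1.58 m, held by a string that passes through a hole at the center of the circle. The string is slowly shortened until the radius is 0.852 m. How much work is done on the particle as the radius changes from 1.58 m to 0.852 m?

The only horizontal force on the mass is along the cord (radial), so it exerts no torque about the hole and angular momentum m v r is conserved.
v₂ = v₁ r₁ / r₂ = (5.48)(1.58) / (0.852) = 10.16 m/s.
W = ΔKE = ½m(v₂² − v₁²) = 51.27 J.

W ≈ 51.3 J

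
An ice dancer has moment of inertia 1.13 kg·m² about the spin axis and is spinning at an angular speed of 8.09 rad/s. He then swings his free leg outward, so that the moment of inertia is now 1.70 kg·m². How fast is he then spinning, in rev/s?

With no external torque about the axis, L is conserved: I₁ω₁ = I₂ω₂.
ω₂ = I₁ω₁ / I₂ = (1.130)(8.09 rad/s) / (1.700) = 5.377 rad/s = 0.8559 rev/s.

ω₂ ≈ 0.856 rev/s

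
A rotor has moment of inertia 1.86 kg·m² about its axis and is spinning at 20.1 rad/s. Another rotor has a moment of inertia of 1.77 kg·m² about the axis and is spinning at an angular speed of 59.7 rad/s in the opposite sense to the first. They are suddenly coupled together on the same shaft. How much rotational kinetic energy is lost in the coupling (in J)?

No external torque acts about the common axis, so total angular momentum is conserved.
Taking A's sense as positive: L = (1.860)(20.1) − (1.770)(59.7) = -68.28 kg·m²·rad/s.
Combined I = 1.860 + 1.770 = 3.630 kg·m².
ω_f = L / I = -68.28 / 3.630 = -18.81 rad/s.
KE_i = ½ΣIω² = 3530 J; KE_f = ½(3.630)(18.81)² = 642.2 J.

ΔKE lost ≈ 2890 J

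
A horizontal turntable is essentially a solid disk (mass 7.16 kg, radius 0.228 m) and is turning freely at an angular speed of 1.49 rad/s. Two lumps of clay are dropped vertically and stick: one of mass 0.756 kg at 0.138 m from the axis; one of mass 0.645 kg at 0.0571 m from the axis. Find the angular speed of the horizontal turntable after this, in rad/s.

ω_f ≈ 1.37 rad/s

The added mass arrives with no angular momentum about the axis, and any external torque about the axis is negligible, so the system's angular momentum is conserved.
I_p = ½(7.16)(0.228)² = 0.1861 kg·m².
Added inertia Σmr² = (0.756)(0.138)² + (0.645)(0.0571)² = 0.01650 kg·m²; I_f = 0.1861 + 0.01650 = 0.2026 kg·m².
ω_f = I_p ω_i / I_f = (0.1861)(1.49) / 0.2026 = 1.369 rad/s.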